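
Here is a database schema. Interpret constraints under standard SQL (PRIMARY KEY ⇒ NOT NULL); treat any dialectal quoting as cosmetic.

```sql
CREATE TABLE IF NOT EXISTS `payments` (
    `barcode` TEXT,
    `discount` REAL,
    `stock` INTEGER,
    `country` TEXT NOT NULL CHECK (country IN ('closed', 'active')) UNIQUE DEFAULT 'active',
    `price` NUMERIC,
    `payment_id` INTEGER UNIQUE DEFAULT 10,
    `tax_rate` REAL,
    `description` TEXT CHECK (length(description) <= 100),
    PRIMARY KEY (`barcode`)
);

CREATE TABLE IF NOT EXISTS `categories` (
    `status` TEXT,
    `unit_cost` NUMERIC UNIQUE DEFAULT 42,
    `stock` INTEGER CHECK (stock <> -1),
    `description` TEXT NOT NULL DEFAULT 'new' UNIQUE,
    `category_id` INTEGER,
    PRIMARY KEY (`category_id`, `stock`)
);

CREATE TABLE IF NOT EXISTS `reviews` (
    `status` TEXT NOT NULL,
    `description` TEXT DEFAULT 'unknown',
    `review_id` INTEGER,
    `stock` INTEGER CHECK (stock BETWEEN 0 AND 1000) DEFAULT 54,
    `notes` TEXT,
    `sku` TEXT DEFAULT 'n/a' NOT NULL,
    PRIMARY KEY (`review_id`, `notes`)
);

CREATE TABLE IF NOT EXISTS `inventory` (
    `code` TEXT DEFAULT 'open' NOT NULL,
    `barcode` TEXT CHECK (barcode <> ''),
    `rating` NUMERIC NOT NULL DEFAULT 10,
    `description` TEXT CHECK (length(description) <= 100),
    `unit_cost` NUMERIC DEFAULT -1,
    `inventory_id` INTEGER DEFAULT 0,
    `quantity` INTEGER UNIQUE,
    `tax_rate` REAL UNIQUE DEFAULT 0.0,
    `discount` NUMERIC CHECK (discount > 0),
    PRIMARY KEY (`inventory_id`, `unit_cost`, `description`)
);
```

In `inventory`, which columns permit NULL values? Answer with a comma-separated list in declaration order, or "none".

- code: declared NOT NULL → not nullable.
- barcode: CHECK does not forbid NULL (a CHECK constraint passes when its expression is NULL) → nullable.
- rating: declared NOT NULL → not nullable.
- description: part of the PRIMARY KEY, which implies NOT NULL → not nullable.
- unit_cost: part of the PRIMARY KEY, which implies NOT NULL → not nullable.
- inventory_id: part of the PRIMARY KEY, which implies NOT NULL → not nullable.
- quantity: UNIQUE does not imply NOT NULL → nullable.
- tax_rate: UNIQUE does not imply NOT NULL → nullable.
- discount: CHECK does not forbid NULL (a CHECK constraint passes when its expression is NULL) → nullable.

barcode, quantity, tax_rate, discount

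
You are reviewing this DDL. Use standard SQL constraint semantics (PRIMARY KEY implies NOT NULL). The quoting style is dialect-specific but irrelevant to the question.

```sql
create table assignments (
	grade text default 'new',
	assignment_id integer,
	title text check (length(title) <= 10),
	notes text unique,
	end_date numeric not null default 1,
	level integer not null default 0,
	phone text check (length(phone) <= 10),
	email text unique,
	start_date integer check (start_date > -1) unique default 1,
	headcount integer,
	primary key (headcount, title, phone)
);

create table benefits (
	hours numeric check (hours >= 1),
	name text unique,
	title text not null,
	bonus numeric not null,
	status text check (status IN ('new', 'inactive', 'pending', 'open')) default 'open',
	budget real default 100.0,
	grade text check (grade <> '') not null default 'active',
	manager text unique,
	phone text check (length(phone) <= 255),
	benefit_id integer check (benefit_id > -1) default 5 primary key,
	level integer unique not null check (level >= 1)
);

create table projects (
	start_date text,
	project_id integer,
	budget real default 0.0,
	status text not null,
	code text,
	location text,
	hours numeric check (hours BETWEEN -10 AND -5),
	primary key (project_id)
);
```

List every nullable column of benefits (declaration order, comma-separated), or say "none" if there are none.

- hours: CHECK does not forbid NULL (a CHECK constraint passes when its expression is NULL) → nullable.
- name: UNIQUE does not imply NOT NULL → nullable.
- title: declared NOT NULL → not nullable.
- bonus: declared NOT NULL → not nullable.
- status: CHECK does not forbid NULL (a CHECK constraint passes when its expression is NULL) → nullable.
- budget: DEFAULT only fills an omitted column; an explicit NULL is still allowed → nullable.
- grade: declared NOT NULL → not nullable.
- manager: UNIQUE does not imply NOT NULL → nullable.
- phone: CHECK does not forbid NULL (a CHECK constraint passes when its expression is NULL) → nullable.
- benefit_id: part of the PRIMARY KEY, which implies NOT NULL → not nullable.
- level: declared NOT NULL → not nullable.

hours, name, status, budget, manager, phone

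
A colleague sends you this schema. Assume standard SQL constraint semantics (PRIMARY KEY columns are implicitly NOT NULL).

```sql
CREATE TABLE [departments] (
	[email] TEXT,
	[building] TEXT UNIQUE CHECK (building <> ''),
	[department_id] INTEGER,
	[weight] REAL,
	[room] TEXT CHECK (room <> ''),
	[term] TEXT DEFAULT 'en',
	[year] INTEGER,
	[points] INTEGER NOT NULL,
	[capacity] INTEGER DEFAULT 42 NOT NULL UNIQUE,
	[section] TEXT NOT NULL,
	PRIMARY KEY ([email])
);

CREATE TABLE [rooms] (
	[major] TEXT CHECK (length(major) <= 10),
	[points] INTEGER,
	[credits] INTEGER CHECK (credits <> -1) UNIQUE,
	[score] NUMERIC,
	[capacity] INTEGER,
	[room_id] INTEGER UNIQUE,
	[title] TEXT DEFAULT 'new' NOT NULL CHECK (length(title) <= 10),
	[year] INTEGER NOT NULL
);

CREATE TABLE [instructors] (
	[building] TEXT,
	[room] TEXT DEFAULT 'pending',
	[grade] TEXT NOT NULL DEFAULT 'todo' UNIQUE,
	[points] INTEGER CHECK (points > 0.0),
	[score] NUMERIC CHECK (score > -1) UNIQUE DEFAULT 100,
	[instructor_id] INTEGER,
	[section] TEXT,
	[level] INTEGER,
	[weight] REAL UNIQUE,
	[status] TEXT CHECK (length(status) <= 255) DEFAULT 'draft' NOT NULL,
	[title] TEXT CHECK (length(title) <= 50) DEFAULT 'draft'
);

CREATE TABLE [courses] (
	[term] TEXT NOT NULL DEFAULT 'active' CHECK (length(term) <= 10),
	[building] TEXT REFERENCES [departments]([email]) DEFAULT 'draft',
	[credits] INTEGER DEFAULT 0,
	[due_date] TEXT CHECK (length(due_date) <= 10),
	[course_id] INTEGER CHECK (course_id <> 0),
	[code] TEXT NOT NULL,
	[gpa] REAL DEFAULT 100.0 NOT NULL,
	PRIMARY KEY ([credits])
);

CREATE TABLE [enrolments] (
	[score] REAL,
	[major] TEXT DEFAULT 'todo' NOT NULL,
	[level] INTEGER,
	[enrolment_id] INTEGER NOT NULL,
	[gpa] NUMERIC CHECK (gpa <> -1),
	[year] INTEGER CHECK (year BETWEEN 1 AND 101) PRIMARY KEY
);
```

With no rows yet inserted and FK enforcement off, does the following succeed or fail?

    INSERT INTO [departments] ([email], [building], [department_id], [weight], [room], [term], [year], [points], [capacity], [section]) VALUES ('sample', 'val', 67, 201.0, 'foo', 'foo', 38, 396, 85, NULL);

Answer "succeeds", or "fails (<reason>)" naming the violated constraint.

fails (NOT NULL on section)

section is explicitly set to NULL, but section is declared NOT NULL.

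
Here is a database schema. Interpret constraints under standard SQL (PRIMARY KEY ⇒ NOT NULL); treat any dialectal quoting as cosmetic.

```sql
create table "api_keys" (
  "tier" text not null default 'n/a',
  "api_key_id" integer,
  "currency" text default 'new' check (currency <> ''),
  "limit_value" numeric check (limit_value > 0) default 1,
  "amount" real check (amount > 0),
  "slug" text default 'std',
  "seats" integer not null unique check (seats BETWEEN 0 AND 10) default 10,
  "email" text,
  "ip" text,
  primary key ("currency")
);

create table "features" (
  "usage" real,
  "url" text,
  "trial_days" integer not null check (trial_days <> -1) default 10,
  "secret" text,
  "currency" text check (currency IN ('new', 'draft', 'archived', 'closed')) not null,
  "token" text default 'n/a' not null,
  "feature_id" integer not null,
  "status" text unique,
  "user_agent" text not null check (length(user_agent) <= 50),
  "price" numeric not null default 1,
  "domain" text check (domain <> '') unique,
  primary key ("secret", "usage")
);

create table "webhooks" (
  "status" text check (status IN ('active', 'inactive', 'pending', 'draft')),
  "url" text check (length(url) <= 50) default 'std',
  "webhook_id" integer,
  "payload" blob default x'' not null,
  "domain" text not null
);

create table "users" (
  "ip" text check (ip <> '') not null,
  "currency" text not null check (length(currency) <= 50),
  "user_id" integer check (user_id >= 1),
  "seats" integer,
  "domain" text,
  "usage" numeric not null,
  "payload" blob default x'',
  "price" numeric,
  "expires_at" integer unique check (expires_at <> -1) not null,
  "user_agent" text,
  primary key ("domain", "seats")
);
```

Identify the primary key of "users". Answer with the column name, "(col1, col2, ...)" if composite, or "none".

(domain, seats)

A table-level PRIMARY KEY clause names 2 columns: domain, seats.
This is a composite key — the combination is unique, not each column individually.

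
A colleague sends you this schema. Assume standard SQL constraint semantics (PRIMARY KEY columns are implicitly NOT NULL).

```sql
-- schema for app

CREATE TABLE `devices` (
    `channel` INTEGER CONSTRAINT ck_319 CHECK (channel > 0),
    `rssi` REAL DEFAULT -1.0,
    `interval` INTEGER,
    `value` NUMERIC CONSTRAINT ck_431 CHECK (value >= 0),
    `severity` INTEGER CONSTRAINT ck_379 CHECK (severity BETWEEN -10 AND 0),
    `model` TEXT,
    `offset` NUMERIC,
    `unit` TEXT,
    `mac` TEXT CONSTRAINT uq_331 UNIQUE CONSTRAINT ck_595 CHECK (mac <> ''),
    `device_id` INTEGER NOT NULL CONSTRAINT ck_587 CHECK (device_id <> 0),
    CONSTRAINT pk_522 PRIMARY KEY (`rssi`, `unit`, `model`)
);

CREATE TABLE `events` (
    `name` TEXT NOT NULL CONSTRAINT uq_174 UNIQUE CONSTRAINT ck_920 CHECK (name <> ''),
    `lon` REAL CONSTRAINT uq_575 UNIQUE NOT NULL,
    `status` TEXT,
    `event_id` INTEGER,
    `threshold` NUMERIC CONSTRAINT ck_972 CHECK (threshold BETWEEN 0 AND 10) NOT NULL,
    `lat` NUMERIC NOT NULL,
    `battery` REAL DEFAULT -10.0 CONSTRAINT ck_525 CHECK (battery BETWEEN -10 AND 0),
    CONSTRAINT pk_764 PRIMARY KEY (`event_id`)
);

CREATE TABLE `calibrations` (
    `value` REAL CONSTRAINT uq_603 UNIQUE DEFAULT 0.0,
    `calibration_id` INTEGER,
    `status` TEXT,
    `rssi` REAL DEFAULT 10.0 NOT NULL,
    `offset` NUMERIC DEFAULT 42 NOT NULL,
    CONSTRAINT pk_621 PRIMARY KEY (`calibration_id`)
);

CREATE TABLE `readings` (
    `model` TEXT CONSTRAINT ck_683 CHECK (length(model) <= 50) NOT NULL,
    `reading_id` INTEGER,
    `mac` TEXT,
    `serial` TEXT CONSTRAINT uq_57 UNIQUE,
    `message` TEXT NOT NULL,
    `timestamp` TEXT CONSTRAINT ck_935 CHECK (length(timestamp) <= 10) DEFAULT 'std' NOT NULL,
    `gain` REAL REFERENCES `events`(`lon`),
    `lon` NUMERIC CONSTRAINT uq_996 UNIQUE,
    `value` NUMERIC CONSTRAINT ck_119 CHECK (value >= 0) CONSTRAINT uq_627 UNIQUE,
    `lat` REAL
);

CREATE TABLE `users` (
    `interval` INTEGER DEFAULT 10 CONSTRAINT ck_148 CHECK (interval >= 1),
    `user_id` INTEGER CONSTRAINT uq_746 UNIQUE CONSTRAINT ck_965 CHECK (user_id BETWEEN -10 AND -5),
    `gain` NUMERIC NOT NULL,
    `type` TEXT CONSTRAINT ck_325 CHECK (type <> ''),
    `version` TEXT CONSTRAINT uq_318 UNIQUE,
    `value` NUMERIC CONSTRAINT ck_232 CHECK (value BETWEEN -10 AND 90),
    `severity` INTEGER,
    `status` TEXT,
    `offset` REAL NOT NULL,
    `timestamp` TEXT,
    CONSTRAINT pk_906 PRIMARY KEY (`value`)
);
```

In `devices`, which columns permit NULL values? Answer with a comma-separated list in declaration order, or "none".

- channel: CHECK does not forbid NULL (a CHECK constraint passes when its expression is NULL) → nullable.
- rssi: part of the PRIMARY KEY, which implies NOT NULL → not nullable.
- interval: no NOT NULL constraint applies → nullable.
- value: CHECK does not forbid NULL (a CHECK constraint passes when its expression is NULL) → nullable.
- severity: CHECK does not forbid NULL (a CHECK constraint passes when its expression is NULL) → nullable.
- model: part of the PRIMARY KEY, which implies NOT NULL → not nullable.
- offset: no NOT NULL constraint applies → nullable.
- unit: part of the PRIMARY KEY, which implies NOT NULL → not nullable.
- mac: CHECK does not forbid NULL (a CHECK constraint passes when its expression is NULL) → nullable.
- device_id: declared NOT NULL → not nullable.

channel, interval, value, severity, offset, mac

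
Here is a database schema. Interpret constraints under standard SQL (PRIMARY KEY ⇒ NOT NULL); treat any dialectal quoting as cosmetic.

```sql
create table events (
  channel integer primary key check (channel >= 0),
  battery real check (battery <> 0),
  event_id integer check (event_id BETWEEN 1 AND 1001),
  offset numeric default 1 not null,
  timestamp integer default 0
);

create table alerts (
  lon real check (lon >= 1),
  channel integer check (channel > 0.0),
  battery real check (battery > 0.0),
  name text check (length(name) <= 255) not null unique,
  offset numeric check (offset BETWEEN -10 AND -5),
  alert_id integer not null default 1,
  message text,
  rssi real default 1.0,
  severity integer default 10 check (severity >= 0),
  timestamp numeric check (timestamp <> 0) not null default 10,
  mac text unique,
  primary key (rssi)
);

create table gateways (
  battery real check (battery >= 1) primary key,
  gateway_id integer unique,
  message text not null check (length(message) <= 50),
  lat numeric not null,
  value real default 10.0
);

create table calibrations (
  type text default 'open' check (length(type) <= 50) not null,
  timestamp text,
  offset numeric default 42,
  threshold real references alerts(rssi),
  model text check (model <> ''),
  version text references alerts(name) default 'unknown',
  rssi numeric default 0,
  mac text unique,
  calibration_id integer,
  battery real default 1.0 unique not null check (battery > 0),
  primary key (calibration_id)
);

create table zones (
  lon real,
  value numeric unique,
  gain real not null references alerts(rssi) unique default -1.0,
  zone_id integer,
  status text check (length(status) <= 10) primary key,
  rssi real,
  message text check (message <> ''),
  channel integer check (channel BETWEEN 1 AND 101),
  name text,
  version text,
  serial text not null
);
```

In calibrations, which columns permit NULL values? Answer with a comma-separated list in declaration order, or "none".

timestamp, offset, threshold, model, version, rssi, mac

- type: declared NOT NULL → not nullable.
- timestamp: no NOT NULL constraint applies → nullable.
- offset: DEFAULT only fills an omitted column; an explicit NULL is still allowed → nullable.
- threshold: a foreign key column may be NULL unless separately constrained → nullable.
- model: CHECK does not forbid NULL (a CHECK constraint passes when its expression is NULL) → nullable.
- version: a foreign key column may be NULL unless separately constrained → nullable.
- rssi: DEFAULT only fills an omitted column; an explicit NULL is still allowed → nullable.
- mac: UNIQUE does not imply NOT NULL → nullable.
- calibration_id: part of the PRIMARY KEY, which implies NOT NULL → not nullable.
- battery: declared NOT NULL → not nullable.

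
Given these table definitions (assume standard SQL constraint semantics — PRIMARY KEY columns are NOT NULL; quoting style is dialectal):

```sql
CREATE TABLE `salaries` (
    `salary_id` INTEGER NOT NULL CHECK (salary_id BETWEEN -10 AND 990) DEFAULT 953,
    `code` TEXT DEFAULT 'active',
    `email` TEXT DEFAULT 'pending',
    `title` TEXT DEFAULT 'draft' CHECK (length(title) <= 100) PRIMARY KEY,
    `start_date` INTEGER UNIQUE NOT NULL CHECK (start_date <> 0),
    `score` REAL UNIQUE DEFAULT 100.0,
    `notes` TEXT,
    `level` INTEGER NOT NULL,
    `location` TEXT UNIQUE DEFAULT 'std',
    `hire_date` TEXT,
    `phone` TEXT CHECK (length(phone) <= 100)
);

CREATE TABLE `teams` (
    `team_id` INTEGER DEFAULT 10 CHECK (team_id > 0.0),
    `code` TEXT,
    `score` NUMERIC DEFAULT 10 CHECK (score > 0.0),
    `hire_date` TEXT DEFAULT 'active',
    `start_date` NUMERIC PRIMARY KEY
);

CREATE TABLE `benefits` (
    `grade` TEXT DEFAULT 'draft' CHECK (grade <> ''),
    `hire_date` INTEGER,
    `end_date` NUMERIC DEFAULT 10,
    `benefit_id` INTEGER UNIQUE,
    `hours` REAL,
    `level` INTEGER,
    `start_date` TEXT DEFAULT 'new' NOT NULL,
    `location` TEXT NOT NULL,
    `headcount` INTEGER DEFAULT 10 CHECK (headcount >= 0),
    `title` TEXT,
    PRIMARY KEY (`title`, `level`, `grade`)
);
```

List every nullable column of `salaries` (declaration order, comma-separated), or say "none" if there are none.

- salary_id: declared NOT NULL → not nullable.
- code: DEFAULT only fills an omitted column; an explicit NULL is still allowed → nullable.
- email: DEFAULT only fills an omitted column; an explicit NULL is still allowed → nullable.
- title: part of the PRIMARY KEY, which implies NOT NULL → not nullable.
- start_date: declared NOT NULL → not nullable.
- score: UNIQUE does not imply NOT NULL → nullable.
- notes: no NOT NULL constraint applies → nullable.
- level: declared NOT NULL → not nullable.
- location: UNIQUE does not imply NOT NULL → nullable.
- hire_date: no NOT NULL constraint applies → nullable.
- phone: CHECK does not forbid NULL (a CHECK constraint passes when its expression is NULL) → nullable.

code, email, score, notes, location, hire_date, phone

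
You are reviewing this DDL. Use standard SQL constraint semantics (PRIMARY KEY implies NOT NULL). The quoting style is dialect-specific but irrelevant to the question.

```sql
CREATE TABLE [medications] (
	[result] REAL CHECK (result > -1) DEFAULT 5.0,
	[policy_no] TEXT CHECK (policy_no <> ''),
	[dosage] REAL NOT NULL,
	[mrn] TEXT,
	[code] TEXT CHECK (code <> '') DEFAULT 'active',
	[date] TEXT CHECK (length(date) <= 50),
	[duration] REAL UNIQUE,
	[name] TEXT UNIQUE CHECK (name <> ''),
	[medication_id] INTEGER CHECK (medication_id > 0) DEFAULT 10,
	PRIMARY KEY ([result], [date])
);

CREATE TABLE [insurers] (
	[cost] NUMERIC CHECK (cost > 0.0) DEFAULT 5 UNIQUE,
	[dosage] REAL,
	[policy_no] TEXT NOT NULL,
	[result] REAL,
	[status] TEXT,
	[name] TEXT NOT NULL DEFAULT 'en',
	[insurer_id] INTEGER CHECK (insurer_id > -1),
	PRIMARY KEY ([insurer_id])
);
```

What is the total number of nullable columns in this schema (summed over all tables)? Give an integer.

medications: 6 nullable (policy_no, mrn, code, duration, name, medication_id — PK (result, date) and explicit NOT NULL columns excluded).
insurers: 4 nullable (cost, dosage, result, status — PK (insurer_id) and explicit NOT NULL columns excluded).
Total: 6 + 4 = 10.

10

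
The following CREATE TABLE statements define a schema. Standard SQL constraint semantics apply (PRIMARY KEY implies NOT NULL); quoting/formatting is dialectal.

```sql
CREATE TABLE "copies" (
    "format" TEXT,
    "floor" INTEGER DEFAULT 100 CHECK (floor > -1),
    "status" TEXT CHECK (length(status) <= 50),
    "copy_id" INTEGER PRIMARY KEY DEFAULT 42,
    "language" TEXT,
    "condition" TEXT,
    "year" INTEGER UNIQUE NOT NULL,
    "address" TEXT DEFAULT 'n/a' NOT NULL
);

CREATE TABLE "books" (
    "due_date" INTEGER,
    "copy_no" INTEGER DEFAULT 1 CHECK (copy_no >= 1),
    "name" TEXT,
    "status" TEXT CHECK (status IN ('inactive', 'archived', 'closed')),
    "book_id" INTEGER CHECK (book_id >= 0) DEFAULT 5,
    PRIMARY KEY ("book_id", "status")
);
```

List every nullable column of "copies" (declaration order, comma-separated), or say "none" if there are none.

- format: no NOT NULL constraint applies → nullable.
- floor: CHECK does not forbid NULL (a CHECK constraint passes when its expression is NULL) → nullable.
- status: CHECK does not forbid NULL (a CHECK constraint passes when its expression is NULL) → nullable.
- copy_id: part of the PRIMARY KEY, which implies NOT NULL → not nullable.
- language: no NOT NULL constraint applies → nullable.
- condition: no NOT NULL constraint applies → nullable.
- year: declared NOT NULL → not nullable.
- address: declared NOT NULL → not nullable.

format, floor, status, language, condition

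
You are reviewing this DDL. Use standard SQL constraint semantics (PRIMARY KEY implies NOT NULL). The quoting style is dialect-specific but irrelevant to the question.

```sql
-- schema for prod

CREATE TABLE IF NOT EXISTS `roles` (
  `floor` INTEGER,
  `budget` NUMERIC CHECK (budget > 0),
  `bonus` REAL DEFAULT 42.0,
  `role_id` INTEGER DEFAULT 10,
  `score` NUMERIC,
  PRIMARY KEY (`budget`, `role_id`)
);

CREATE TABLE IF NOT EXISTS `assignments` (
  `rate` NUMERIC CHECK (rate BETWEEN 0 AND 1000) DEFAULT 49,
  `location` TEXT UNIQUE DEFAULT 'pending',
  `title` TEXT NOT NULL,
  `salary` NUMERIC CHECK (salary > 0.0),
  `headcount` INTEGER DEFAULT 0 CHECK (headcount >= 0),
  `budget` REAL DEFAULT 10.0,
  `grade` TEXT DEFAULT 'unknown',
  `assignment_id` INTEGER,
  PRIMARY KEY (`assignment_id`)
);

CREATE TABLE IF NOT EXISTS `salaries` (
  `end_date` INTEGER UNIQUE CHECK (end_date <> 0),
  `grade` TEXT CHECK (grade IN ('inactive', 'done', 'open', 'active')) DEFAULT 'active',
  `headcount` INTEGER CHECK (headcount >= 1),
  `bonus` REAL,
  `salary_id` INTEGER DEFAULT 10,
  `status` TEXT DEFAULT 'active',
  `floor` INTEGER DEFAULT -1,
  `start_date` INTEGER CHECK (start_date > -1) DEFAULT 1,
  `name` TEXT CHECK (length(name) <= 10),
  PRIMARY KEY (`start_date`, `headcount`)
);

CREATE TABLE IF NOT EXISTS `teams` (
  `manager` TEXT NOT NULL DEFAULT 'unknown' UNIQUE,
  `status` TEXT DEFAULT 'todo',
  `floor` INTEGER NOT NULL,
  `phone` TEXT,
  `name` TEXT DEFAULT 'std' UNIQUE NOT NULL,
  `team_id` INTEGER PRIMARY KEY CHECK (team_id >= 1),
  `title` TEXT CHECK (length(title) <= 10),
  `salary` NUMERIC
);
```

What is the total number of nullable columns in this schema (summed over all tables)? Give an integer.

20

roles: 3 nullable (floor, bonus, score — PK (budget, role_id) and explicit NOT NULL columns excluded).
assignments: 6 nullable (rate, location, salary, headcount, budget, grade — PK (assignment_id) and explicit NOT NULL columns excluded).
salaries: 7 nullable (end_date, grade, bonus, salary_id, status, floor, name — PK (start_date, headcount) and explicit NOT NULL columns excluded).
teams: 4 nullable (status, phone, title, salary — PK (team_id) and explicit NOT NULL columns excluded).
Total: 3 + 6 + 7 + 4 = 20.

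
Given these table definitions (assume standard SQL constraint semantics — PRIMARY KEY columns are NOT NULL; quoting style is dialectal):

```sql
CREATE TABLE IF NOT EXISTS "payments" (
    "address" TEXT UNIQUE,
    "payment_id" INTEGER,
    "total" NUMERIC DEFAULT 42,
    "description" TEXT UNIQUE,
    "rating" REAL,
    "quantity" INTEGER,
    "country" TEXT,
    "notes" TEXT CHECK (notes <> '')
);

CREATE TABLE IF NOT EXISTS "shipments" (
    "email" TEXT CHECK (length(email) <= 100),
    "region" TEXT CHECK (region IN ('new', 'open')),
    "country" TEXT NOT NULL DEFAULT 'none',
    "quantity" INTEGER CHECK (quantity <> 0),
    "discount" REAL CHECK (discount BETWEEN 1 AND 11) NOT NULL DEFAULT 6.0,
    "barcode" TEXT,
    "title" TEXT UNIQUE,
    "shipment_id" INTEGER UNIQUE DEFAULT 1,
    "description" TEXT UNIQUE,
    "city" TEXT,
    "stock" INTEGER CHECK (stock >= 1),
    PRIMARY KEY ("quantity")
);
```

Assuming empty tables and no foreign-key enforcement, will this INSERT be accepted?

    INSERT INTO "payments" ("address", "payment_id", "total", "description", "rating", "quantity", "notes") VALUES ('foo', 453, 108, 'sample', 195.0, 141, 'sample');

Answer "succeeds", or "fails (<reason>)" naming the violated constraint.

succeeds

payments has no NOT NULL or PRIMARY KEY columns.
CHECK constraints: 'sample' satisfies (notes <> '').
No constraint is violated.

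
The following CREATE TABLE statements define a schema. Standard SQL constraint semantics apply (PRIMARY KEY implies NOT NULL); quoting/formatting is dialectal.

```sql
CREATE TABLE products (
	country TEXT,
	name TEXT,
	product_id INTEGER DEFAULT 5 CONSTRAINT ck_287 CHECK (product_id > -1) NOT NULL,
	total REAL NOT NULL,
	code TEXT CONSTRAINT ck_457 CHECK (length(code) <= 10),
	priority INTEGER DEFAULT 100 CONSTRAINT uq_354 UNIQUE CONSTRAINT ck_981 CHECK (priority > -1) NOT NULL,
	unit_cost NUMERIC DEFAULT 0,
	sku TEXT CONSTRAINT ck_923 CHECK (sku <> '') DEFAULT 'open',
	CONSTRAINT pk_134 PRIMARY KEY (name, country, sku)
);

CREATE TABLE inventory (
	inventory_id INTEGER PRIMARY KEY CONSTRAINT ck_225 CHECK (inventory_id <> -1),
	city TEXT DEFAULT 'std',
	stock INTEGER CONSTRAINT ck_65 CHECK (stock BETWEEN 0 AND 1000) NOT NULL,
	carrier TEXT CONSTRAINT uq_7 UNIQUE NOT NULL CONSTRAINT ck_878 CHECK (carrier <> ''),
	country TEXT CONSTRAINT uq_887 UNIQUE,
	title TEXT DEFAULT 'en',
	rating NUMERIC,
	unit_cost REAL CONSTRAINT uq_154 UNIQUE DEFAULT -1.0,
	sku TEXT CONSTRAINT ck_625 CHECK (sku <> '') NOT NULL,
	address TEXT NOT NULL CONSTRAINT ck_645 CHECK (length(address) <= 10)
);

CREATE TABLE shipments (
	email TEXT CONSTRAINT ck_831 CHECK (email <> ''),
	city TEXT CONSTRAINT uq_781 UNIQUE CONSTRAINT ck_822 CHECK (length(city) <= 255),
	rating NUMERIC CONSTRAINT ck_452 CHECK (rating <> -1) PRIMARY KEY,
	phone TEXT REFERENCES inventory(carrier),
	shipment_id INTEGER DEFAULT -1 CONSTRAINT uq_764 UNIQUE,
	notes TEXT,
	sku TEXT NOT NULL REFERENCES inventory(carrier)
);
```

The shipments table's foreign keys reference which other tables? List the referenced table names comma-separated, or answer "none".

inventory

- phone REFERENCES inventory(carrier).
- sku REFERENCES inventory(carrier).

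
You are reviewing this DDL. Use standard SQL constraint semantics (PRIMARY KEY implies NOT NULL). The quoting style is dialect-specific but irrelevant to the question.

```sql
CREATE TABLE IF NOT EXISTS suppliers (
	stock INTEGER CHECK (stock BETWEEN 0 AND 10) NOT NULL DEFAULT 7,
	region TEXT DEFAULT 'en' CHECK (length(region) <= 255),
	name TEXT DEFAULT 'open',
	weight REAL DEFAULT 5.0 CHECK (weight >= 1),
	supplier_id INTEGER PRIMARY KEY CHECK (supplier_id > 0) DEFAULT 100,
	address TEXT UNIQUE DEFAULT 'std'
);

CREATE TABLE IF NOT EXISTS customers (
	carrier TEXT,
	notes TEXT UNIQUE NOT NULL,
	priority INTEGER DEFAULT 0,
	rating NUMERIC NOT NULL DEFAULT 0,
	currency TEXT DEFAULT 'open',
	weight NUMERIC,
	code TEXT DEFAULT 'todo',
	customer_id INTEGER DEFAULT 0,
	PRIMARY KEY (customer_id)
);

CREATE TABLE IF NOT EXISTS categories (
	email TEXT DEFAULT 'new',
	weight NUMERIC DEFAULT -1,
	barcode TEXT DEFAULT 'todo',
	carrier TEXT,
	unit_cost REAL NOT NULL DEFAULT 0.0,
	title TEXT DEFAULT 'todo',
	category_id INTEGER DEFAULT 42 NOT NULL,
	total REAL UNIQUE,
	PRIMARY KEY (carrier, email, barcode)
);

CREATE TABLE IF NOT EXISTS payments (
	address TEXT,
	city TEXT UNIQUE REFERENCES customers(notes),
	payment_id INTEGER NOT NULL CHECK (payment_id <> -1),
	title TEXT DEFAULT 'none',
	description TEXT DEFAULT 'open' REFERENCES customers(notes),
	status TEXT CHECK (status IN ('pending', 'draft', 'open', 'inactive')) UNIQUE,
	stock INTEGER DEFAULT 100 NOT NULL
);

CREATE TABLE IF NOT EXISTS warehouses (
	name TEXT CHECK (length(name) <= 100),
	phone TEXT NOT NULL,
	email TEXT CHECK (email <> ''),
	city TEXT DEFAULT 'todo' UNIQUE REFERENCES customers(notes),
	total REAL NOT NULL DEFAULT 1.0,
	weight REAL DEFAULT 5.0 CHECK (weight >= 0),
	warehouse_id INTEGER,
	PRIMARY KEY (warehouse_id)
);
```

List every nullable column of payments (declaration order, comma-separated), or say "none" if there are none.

- address: no NOT NULL constraint applies → nullable.
- city: a foreign key column may be NULL unless separately constrained → nullable.
- payment_id: declared NOT NULL → not nullable.
- title: DEFAULT only fills an omitted column; an explicit NULL is still allowed → nullable.
- description: a foreign key column may be NULL unless separately constrained → nullable.
- status: CHECK does not forbid NULL (a CHECK constraint passes when its expression is NULL) → nullable.
- stock: declared NOT NULL → not nullable.

address, city, title, description, status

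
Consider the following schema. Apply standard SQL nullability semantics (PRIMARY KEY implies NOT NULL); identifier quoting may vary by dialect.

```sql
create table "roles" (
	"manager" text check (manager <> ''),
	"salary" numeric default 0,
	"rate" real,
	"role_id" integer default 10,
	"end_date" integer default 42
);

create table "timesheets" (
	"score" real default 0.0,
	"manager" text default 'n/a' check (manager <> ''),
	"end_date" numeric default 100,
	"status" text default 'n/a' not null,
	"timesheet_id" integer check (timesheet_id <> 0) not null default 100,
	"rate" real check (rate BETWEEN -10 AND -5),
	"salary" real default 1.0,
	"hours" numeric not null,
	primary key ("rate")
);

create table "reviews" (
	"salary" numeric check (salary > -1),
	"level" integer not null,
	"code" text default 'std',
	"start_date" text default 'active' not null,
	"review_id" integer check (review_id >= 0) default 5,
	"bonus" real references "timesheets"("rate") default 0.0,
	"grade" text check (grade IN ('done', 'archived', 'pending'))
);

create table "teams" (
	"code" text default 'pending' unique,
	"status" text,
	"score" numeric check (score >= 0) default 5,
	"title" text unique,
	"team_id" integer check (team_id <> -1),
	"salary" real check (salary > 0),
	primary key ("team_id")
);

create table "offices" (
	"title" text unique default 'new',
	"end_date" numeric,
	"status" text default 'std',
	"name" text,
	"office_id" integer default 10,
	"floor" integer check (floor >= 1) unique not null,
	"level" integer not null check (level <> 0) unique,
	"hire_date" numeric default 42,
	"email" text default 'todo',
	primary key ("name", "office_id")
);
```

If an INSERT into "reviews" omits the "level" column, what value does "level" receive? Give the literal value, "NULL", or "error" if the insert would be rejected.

error

level has no DEFAULT clause.
Omitting it would insert NULL, but it is declared NOT NULL, so the INSERT fails.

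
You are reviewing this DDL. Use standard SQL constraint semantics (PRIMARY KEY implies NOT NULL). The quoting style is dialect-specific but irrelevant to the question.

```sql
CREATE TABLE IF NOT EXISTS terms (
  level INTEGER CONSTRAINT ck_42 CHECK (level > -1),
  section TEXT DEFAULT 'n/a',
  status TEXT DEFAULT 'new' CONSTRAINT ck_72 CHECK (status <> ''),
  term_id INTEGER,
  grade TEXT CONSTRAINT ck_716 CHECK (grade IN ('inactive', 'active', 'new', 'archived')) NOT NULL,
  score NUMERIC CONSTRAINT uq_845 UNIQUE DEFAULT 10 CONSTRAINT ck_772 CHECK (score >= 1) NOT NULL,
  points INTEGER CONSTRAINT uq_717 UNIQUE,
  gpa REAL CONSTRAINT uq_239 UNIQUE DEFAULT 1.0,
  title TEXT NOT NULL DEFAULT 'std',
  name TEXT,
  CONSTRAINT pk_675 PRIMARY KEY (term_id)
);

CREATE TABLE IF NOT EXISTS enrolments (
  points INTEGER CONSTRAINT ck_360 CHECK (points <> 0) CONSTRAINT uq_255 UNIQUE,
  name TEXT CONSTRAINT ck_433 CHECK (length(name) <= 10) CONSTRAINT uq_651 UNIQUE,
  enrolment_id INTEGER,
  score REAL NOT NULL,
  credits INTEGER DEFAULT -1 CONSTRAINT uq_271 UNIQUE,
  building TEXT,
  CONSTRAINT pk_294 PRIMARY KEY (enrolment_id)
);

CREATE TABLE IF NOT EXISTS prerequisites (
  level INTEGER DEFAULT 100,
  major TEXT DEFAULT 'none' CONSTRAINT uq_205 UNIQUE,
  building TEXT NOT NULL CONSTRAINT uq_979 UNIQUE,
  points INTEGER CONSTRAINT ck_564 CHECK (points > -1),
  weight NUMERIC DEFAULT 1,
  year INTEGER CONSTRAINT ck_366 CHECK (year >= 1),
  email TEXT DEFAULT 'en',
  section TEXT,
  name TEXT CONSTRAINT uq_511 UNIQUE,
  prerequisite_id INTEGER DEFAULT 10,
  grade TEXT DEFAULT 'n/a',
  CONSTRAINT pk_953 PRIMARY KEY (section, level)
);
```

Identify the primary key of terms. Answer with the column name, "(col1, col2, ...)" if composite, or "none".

term_id is declared PRIMARY KEY as a table-level PRIMARY KEY clause.

term_id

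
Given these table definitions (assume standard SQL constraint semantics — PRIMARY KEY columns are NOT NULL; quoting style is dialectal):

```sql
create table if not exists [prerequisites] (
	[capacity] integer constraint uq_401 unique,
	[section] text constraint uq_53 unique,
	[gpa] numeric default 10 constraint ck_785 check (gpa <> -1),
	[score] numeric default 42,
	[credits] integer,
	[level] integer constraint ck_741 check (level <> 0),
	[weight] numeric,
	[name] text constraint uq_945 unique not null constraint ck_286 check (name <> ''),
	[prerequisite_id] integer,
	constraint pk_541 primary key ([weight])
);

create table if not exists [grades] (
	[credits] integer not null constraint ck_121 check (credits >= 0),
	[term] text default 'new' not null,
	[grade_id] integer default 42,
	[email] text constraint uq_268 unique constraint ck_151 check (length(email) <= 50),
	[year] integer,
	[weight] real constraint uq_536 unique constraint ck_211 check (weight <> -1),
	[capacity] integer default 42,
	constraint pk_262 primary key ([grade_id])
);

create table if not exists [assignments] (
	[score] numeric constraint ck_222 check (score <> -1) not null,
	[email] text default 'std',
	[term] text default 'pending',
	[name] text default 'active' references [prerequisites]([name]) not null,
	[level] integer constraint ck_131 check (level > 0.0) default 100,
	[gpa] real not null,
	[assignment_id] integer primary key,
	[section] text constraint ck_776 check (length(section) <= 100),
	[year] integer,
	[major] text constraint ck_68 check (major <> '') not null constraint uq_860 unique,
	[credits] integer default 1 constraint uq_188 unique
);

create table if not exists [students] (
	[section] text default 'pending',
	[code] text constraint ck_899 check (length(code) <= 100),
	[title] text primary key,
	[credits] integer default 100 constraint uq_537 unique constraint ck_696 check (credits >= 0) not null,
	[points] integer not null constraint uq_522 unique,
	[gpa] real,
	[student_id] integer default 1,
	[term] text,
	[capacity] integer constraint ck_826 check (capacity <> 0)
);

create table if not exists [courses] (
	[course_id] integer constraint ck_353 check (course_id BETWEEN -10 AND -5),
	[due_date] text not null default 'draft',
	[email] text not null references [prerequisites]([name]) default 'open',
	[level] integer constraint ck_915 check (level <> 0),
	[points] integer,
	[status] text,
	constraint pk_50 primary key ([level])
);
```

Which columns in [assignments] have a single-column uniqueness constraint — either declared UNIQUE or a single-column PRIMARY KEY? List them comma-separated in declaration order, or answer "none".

- score: no UNIQUE or single-column PK constraint.
- email: no UNIQUE or single-column PK constraint.
- term: no UNIQUE or single-column PK constraint.
- name: no UNIQUE or single-column PK constraint.
- level: no UNIQUE or single-column PK constraint.
- gpa: no UNIQUE or single-column PK constraint.
- assignment_id: single-column PRIMARY KEY → unique.
- section: no UNIQUE or single-column PK constraint.
- year: no UNIQUE or single-column PK constraint.
- major: declared UNIQUE → unique.
- credits: declared UNIQUE → unique.

assignment_id, major, credits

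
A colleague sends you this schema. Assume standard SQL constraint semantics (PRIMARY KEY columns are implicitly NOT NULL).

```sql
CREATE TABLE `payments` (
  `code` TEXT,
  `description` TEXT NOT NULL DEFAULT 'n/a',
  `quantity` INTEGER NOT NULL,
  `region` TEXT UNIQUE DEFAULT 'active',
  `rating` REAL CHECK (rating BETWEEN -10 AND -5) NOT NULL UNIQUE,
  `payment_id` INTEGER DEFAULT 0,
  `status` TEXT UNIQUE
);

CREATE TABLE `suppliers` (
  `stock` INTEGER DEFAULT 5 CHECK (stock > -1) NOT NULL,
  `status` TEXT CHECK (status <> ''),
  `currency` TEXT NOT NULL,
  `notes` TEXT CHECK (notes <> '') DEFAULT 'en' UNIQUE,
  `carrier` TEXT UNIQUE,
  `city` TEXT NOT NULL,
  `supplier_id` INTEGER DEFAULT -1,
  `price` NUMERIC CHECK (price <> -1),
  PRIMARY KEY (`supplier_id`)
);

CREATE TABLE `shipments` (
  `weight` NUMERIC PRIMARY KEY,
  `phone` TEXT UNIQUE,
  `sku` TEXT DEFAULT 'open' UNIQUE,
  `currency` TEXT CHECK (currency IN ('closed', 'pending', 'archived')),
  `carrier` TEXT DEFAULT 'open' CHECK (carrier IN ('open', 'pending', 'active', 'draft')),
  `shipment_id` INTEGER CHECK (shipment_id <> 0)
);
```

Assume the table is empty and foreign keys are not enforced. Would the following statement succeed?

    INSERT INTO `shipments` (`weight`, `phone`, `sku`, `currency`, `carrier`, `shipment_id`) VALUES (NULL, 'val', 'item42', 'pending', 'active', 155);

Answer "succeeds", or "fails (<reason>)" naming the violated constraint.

fails (NOT NULL on weight)

weight is explicitly set to NULL, but weight is part of the PRIMARY KEY (implied NOT NULL).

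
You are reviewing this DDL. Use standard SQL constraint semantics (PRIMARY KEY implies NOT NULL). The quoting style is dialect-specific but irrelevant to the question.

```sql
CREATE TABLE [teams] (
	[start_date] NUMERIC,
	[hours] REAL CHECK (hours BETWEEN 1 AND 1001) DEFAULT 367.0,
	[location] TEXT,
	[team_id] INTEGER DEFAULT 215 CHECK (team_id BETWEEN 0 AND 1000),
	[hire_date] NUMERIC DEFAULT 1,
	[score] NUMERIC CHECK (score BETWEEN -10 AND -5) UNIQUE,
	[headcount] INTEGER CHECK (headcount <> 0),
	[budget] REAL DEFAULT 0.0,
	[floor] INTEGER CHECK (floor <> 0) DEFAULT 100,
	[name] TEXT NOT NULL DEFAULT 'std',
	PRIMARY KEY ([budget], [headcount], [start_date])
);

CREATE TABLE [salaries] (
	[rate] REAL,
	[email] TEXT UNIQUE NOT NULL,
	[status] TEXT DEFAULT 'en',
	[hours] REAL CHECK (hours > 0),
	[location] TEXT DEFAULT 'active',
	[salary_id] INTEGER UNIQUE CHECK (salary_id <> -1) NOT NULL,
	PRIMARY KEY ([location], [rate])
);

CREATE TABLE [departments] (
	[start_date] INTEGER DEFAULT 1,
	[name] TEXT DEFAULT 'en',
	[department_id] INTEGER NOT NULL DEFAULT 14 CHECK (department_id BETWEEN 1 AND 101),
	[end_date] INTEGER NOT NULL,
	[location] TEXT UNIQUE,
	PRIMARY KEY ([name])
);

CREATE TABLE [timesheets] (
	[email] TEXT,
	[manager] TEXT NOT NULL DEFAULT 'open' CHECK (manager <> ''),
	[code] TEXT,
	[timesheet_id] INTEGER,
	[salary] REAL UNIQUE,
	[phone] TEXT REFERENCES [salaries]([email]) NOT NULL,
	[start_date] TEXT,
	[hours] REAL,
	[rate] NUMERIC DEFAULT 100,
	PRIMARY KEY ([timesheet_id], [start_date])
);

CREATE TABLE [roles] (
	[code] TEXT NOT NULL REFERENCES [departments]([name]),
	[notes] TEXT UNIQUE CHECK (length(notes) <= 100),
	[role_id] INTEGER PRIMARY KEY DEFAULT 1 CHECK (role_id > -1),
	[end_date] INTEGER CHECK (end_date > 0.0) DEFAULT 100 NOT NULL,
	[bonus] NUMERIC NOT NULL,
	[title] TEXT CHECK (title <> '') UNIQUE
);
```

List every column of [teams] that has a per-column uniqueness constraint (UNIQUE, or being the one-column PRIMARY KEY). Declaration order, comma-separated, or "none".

- start_date: part of a composite PRIMARY KEY — only the tuple is unique, not this column on its own.
- hours: no UNIQUE or single-column PK constraint.
- location: no UNIQUE or single-column PK constraint.
- team_id: no UNIQUE or single-column PK constraint.
- hire_date: no UNIQUE or single-column PK constraint.
- score: declared UNIQUE → unique.
- headcount: part of a composite PRIMARY KEY — only the tuple is unique, not this column on its own.
- budget: part of a composite PRIMARY KEY — only the tuple is unique, not this column on its own.
- floor: no UNIQUE or single-column PK constraint.
- name: no UNIQUE or single-column PK constraint.

score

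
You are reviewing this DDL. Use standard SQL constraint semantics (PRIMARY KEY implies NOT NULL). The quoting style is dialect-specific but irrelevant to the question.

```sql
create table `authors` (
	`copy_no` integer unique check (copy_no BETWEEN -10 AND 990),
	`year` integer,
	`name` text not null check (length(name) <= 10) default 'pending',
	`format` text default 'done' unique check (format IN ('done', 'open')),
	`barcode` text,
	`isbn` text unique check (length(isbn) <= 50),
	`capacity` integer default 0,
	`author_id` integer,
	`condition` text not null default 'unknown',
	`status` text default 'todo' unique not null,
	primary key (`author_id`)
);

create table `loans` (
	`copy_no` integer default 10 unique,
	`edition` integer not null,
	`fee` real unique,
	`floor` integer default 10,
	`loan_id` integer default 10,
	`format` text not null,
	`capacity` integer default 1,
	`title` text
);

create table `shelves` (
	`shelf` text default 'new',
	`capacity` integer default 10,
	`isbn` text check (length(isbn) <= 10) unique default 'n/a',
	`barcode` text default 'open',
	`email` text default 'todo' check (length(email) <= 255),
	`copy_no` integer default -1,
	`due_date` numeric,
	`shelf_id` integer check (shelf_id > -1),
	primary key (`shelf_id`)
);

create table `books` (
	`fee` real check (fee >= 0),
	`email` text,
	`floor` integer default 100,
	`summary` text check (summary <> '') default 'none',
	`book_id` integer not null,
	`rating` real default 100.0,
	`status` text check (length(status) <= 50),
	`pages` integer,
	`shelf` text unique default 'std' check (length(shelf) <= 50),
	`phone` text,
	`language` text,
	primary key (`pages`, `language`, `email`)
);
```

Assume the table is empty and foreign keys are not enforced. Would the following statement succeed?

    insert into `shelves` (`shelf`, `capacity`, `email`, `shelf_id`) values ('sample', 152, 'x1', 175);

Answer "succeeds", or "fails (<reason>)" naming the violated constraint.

succeeds

NOT NULL columns: shelf_id is supplied.
CHECK constraints: 'x1' satisfies (length(email) <= 255); 175 satisfies (shelf_id > -1).
No constraint is violated.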